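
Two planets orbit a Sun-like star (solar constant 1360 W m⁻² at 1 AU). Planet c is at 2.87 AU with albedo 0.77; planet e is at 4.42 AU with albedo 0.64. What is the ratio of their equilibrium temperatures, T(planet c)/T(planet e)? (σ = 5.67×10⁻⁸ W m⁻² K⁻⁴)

T₁/T₂ ≈ 1.109

T_eq = [S₀(1−A)/(4σd²)]^(1/4), so T ∝ (1−A)^(1/4) / √d.
T₁ = [1360×0.23/(4×5.67×10⁻⁸×2.87²)]^(1/4) = 113.75 K.
T₂ = [1360×0.36/(4×5.67×10⁻⁸×4.42²)]^(1/4) = 102.53 K.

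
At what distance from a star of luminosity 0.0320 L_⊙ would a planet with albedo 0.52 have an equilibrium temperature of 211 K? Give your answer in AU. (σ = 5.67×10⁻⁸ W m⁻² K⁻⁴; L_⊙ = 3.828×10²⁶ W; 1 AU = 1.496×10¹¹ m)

L = 0.0320 × 3.828×10²⁶ = 1.22×10²⁵ W.
From T_eq⁴ = L(1−A)/(16πσd²): d = √[L(1−A)/(16πσT_eq⁴)].
d = √[1.22×10²⁵ × 0.48 / (16π × 5.67×10⁻⁸ × (211)⁴)] = 3.23×10¹⁰ m = 0.216 AU.

d ≈ 0.216 AU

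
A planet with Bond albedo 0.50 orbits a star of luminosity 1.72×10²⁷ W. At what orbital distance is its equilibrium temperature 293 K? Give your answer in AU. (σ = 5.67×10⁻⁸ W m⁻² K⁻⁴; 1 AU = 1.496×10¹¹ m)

d ≈ 1.35 AU

From T_eq⁴ = L(1−A)/(16πσd²): d = √[L(1−A)/(16πσT_eq⁴)].
d = √[1.72×10²⁷ × 0.50 / (16π × 5.67×10⁻⁸ × (293)⁴)] = 2.02×10¹¹ m = 1.35 AU.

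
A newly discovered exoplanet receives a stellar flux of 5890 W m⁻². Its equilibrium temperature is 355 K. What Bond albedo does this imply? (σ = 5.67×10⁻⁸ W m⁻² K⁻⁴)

A ≈ 0.39

From T_eq⁴ = S(1−A)/(4σ): 1−A = 4σT_eq⁴/S.
1−A = 4 × 5.67×10⁻⁸ × (355)⁴ / 5890 = 0.612.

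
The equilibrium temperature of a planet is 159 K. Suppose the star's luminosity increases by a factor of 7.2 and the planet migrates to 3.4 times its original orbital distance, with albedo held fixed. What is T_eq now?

T_eq ≈ 141 K

T_eq ∝ L^(1/4) · d^(−1/2).
T′ = 159 × 7.2^(1/4) / 3.4^(1/2) = 141 K.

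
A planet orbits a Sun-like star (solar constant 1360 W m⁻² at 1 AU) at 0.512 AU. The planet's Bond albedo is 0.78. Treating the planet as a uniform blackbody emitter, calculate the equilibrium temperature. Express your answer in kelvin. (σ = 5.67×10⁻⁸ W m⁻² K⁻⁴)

Flux at 0.512 AU: S = 1360/0.512² = 5190 W m⁻².
Energy balance: absorbed = emitted ⇒ πR²·S(1−A) = 4πR²·σT_eq⁴, so T_eq⁴ = S(1−A)/(4σ).
T_eq = [5190 × 0.22 / (4 × 5.67×10⁻⁸)]^(1/4) = (5.03×10⁹)^(1/4) = 266 K.

T_eq ≈ 266 K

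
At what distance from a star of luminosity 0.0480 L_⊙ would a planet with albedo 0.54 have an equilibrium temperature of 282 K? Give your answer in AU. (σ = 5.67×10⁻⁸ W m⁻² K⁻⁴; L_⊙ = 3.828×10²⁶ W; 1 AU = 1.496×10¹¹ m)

L = 0.0480 × 3.828×10²⁶ = 1.84×10²⁵ W.
From T_eq⁴ = L(1−A)/(16πσd²): d = √[L(1−A)/(16πσT_eq⁴)].
d = √[1.84×10²⁵ × 0.46 / (16π × 5.67×10⁻⁸ × (282)⁴)] = 2.17×10¹⁰ m = 0.145 AU.

d ≈ 0.145 AU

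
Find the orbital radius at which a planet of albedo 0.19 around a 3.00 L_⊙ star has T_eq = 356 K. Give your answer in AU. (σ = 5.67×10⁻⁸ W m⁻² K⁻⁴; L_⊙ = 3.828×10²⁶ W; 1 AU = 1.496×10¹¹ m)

L = 3.00 × 3.828×10²⁶ = 1.15×10²⁷ W.
From T_eq⁴ = L(1−A)/(16πσd²): d = √[L(1−A)/(16πσT_eq⁴)].
d = √[1.15×10²⁷ × 0.81 / (16π × 5.67×10⁻⁸ × (356)⁴)] = 1.43×10¹¹ m = 0.953 AU.

d ≈ 0.953 AU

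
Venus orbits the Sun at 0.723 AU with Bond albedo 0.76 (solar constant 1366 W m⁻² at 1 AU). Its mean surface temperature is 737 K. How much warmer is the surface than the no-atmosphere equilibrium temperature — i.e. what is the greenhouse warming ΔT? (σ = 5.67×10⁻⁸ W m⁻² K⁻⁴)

ΔT ≈ 507.7 K

S = 1366/0.723² = 2613 W m⁻².
T_eq = [S(1−A)/(4σ)]^(1/4) = [2613×0.24/(4×5.67×10⁻⁸)]^(1/4) = 229.3 K.
ΔT = T_surf − T_eq = 737 − 229.3.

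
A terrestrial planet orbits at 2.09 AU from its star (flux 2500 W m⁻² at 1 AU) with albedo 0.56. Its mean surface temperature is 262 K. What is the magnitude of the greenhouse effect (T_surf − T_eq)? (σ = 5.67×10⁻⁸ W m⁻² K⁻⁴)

S = 2500/2.09² = 572.3 W m⁻².
T_eq = [S(1−A)/(4σ)]^(1/4) = [572.3×0.44/(4×5.67×10⁻⁸)]^(1/4) = 182.5 K.
ΔT = T_surf − T_eq = 262 − 182.5.

ΔT ≈ 79.5 K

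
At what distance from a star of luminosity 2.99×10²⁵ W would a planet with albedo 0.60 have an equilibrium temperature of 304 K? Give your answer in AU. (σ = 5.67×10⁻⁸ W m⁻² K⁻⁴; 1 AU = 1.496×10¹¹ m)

From T_eq⁴ = L(1−A)/(16πσd²): d = √[L(1−A)/(16πσT_eq⁴)].
d = √[2.99×10²⁵ × 0.40 / (16π × 5.67×10⁻⁸ × (304)⁴)] = 2.22×10¹⁰ m = 0.148 AU.

d ≈ 0.148 AU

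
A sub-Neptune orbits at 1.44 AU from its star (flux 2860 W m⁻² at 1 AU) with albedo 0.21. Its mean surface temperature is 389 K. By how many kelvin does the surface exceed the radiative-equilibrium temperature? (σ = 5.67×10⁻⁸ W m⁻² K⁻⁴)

S = 2860/1.44² = 1379 W m⁻².
T_eq = [S(1−A)/(4σ)]^(1/4) = [1379×0.79/(4×5.67×10⁻⁸)]^(1/4) = 263.3 K.
ΔT = T_surf − T_eq = 389 − 263.3.

ΔT ≈ 125.7 K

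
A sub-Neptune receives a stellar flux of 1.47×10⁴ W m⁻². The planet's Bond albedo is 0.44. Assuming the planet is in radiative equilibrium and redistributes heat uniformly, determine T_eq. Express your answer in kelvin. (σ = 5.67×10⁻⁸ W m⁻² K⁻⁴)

Energy balance: absorbed = emitted ⇒ πR²·S(1−A) = 4πR²·σT_eq⁴, so T_eq⁴ = S(1−A)/(4σ).
T_eq = [1.47×10⁴ × 0.56 / (4 × 5.67×10⁻⁸)]^(1/4) = (3.63×10¹⁰)^(1/4) = 436 K.

T_eq ≈ 436 K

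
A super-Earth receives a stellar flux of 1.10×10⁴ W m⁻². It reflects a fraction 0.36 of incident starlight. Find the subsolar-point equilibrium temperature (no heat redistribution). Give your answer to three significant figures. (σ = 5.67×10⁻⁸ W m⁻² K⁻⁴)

At the subsolar point the surface absorbs S(1−A) and emits σT⁴ per unit area — no factor of 4, since only the local patch is in balance.
T = [1.10×10⁴ × 0.64 / 5.67×10⁻⁸]^(1/4) = (1.24×10¹¹)^(1/4) = 594 K.

T_ss ≈ 594 K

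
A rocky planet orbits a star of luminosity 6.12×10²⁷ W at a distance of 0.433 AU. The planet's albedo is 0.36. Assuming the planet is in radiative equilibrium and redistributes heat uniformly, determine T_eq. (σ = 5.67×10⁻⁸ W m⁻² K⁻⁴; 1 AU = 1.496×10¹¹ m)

d = 0.433 AU = 6.48×10¹⁰ m.
Flux: S = L/(4πd²) = 6.12×10²⁷/(4π×(6.48×10¹⁰)²) = 1.16×10⁵ W m⁻².
Energy balance: absorbed = emitted ⇒ πR²·S(1−A) = 4πR²·σT_eq⁴, so T_eq⁴ = S(1−A)/(4σ).
T_eq = [1.16×10⁵ × 0.64 / (4 × 5.67×10⁻⁸)]^(1/4) = (3.28×10¹¹)^(1/4) = 757 K.

T_eq ≈ 757 K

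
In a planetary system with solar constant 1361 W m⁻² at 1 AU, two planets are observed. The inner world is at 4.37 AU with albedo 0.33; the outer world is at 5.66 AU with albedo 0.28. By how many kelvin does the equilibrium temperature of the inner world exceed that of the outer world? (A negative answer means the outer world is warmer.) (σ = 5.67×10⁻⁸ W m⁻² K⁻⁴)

T_eq = [S₀(1−A)/(4σd²)]^(1/4), so T ∝ (1−A)^(1/4) / √d.
T₁ = [1361×0.67/(4×5.67×10⁻⁸×4.37²)]^(1/4) = 120.46 K.
T₂ = [1361×0.72/(4×5.67×10⁻⁸×5.66²)]^(1/4) = 107.77 K.

ΔT ≈ 12.7 K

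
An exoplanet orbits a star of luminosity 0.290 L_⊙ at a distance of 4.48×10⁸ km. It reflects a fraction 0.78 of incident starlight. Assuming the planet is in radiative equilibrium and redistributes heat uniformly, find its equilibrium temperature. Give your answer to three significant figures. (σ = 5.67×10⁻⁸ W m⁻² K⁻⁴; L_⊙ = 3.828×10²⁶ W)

d = 4.48×10⁸ km = 4.48×10¹¹ m.
L = 0.290 × 3.828×10²⁶ = 1.11×10²⁶ W.
Flux: S = L/(4πd²) = 1.11×10²⁶/(4π×(4.48×10¹¹)²) = 44.0 W m⁻².
Energy balance: absorbed = emitted ⇒ πR²·S(1−A) = 4πR²·σT_eq⁴, so T_eq⁴ = S(1−A)/(4σ).
T_eq = [44.0 × 0.22 / (4 × 5.67×10⁻⁸)]^(1/4) = (4.27×10⁷)^(1/4) = 80.8 K.

T_eq ≈ 80.8 K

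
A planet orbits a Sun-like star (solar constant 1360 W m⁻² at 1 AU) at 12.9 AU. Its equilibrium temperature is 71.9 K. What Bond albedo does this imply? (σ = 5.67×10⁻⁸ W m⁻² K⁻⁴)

Flux at 12.9 AU: S = 1360/12.9² = 8.17 W m⁻².
From T_eq⁴ = S(1−A)/(4σ): 1−A = 4σT_eq⁴/S.
1−A = 4 × 5.67×10⁻⁸ × (71.9)⁴ / 8.17 = 0.742.

A ≈ 0.26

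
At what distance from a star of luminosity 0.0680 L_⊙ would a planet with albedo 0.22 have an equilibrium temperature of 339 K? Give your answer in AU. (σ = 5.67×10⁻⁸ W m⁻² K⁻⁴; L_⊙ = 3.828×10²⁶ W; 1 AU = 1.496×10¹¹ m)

d ≈ 0.155 AU

L = 0.0680 × 3.828×10²⁶ = 2.60×10²⁵ W.
From T_eq⁴ = L(1−A)/(16πσd²): d = √[L(1−A)/(16πσT_eq⁴)].
d = √[2.60×10²⁵ × 0.78 / (16π × 5.67×10⁻⁸ × (339)⁴)] = 2.32×10¹⁰ m = 0.155 AU.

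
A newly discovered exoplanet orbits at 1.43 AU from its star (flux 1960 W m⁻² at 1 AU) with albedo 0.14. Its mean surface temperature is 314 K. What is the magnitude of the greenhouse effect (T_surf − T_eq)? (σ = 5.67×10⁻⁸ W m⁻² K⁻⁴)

S = 1960/1.43² = 958.5 W m⁻².
T_eq = [S(1−A)/(4σ)]^(1/4) = [958.5×0.86/(4×5.67×10⁻⁸)]^(1/4) = 245.5 K.
ΔT = T_surf − T_eq = 314 − 245.5.

ΔT ≈ 68.5 K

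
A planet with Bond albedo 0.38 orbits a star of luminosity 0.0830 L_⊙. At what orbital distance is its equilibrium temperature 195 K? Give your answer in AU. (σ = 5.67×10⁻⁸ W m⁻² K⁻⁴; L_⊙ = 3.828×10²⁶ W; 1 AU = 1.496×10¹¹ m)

d ≈ 0.462 AU

L = 0.0830 × 3.828×10²⁶ = 3.18×10²⁵ W.
From T_eq⁴ = L(1−A)/(16πσd²): d = √[L(1−A)/(16πσT_eq⁴)].
d = √[3.18×10²⁵ × 0.62 / (16π × 5.67×10⁻⁸ × (195)⁴)] = 6.91×10¹⁰ m = 0.462 AU.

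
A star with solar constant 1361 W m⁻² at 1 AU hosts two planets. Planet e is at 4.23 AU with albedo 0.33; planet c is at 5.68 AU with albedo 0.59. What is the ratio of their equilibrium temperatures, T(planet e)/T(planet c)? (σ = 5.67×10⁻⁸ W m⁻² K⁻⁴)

T₁/T₂ ≈ 1.310

T_eq = [S₀(1−A)/(4σd²)]^(1/4), so T ∝ (1−A)^(1/4) / √d.
T₁ = [1361×0.67/(4×5.67×10⁻⁸×4.23²)]^(1/4) = 122.43 K.
T₂ = [1361×0.41/(4×5.67×10⁻⁸×5.68²)]^(1/4) = 93.45 K.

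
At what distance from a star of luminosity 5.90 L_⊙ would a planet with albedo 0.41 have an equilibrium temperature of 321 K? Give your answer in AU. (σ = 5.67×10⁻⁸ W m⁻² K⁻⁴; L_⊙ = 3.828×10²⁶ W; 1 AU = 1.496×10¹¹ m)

L = 5.90 × 3.828×10²⁶ = 2.26×10²⁷ W.
From T_eq⁴ = L(1−A)/(16πσd²): d = √[L(1−A)/(16πσT_eq⁴)].
d = √[2.26×10²⁷ × 0.59 / (16π × 5.67×10⁻⁸ × (321)⁴)] = 2.10×10¹¹ m = 1.40 AU.

d ≈ 1.40 AU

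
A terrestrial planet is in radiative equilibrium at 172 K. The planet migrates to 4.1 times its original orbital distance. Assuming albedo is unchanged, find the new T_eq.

T_eq ≈ 84.9 K

T_eq ∝ L^(1/4) · d^(−1/2).
T′ = 172 / 4.1^(1/2) = 84.9 K.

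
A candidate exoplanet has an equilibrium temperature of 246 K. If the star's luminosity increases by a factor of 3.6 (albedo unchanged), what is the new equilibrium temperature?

T_eq ∝ L^(1/4) · d^(−1/2).
T′ = 246 × 3.6^(1/4) = 339 K.

T_eq ≈ 339 K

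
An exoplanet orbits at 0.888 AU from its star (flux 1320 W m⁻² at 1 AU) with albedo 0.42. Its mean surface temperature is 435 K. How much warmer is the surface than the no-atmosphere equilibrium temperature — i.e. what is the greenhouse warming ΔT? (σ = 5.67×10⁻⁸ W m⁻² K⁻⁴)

S = 1320/0.888² = 1674 W m⁻².
T_eq = [S(1−A)/(4σ)]^(1/4) = [1674×0.58/(4×5.67×10⁻⁸)]^(1/4) = 255.8 K.
ΔT = T_surf − T_eq = 435 − 255.8.

ΔT ≈ 179.2 K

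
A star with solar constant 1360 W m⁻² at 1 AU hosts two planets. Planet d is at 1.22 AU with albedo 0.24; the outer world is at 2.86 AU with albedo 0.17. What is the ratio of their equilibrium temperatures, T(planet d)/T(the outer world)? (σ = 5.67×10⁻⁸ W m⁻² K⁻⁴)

T₁/T₂ ≈ 1.498

T_eq = [S₀(1−A)/(4σd²)]^(1/4), so T ∝ (1−A)^(1/4) / √d.
T₁ = [1360×0.76/(4×5.67×10⁻⁸×1.22²)]^(1/4) = 235.23 K.
T₂ = [1360×0.83/(4×5.67×10⁻⁸×2.86²)]^(1/4) = 157.06 K.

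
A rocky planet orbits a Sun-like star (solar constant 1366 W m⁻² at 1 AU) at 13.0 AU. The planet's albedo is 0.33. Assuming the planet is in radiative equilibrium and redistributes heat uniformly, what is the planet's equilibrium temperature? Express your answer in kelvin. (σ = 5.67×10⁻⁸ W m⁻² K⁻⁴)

Flux at 13.0 AU: S = 1366/13.0² = 8.08 W m⁻².
Energy balance: absorbed = emitted ⇒ πR²·S(1−A) = 4πR²·σT_eq⁴, so T_eq⁴ = S(1−A)/(4σ).
T_eq = [8.08 × 0.67 / (4 × 5.67×10⁻⁸)]^(1/4) = (2.39×10⁷)^(1/4) = 69.9 K.

T_eq ≈ 69.9 K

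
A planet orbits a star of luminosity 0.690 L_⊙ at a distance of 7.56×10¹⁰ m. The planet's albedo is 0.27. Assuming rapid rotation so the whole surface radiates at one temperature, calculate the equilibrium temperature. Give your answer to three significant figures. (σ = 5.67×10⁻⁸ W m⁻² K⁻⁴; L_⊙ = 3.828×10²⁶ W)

L = 0.690 × 3.828×10²⁶ = 2.64×10²⁶ W.
Flux: S = L/(4πd²) = 2.64×10²⁶/(4π×(7.56×10¹⁰)²) = 3680 W m⁻².
Energy balance: absorbed = emitted ⇒ πR²·S(1−A) = 4πR²·σT_eq⁴, so T_eq⁴ = S(1−A)/(4σ).
T_eq = [3680 × 0.73 / (4 × 5.67×10⁻⁸)]^(1/4) = (1.18×10¹⁰)^(1/4) = 330 K.

T_eq ≈ 330 K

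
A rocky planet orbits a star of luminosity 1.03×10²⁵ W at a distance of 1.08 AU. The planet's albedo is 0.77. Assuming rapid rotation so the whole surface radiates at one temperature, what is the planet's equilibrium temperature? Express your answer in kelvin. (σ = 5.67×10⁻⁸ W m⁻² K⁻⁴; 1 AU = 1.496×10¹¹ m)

d = 1.08 AU = 1.62×10¹¹ m.
Flux: S = L/(4πd²) = 1.03×10²⁵/(4π×(1.62×10¹¹)²) = 31.4 W m⁻².
Energy balance: absorbed = emitted ⇒ πR²·S(1−A) = 4πR²·σT_eq⁴, so T_eq⁴ = S(1−A)/(4σ).
T_eq = [31.4 × 0.23 / (4 × 5.67×10⁻⁸)]^(1/4) = (3.18×10⁷)^(1/4) = 75.1 K.

T_eq ≈ 75.1 K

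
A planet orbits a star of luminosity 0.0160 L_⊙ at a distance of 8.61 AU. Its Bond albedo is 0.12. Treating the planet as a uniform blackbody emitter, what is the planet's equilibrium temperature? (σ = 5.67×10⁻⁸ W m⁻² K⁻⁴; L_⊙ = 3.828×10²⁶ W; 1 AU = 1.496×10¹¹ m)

T_eq ≈ 32.7 K

d = 8.61 AU = 1.29×10¹² m.
L = 0.0160 × 3.828×10²⁶ = 6.12×10²⁴ W.
Flux: S = L/(4πd²) = 6.12×10²⁴/(4π×(1.29×10¹²)²) = 0.294 W m⁻².
Energy balance: absorbed = emitted ⇒ πR²·S(1−A) = 4πR²·σT_eq⁴, so T_eq⁴ = S(1−A)/(4σ).
T_eq = [0.294 × 0.88 / (4 × 5.67×10⁻⁸)]^(1/4) = (1.14×10⁶)^(1/4) = 32.7 K.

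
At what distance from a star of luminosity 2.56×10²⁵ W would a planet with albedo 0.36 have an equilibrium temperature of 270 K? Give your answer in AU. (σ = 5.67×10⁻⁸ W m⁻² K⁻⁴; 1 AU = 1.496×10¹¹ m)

d ≈ 0.220 AU

From T_eq⁴ = L(1−A)/(16πσd²): d = √[L(1−A)/(16πσT_eq⁴)].
d = √[2.56×10²⁵ × 0.64 / (16π × 5.67×10⁻⁸ × (270)⁴)] = 3.29×10¹⁰ m = 0.220 AU.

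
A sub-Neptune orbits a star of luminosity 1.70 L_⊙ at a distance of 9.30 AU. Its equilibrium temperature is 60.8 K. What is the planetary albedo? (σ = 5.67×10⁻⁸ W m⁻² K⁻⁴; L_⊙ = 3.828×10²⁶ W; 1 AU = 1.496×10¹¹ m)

A ≈ 0.88

d = 9.30 AU = 1.39×10¹² m.
L = 1.70 × 3.828×10²⁶ = 6.51×10²⁶ W.
Flux: S = L/(4πd²) = 6.51×10²⁶/(4π×(1.39×10¹²)²) = 26.8 W m⁻².
From T_eq⁴ = S(1−A)/(4σ): 1−A = 4σT_eq⁴/S.
1−A = 4 × 5.67×10⁻⁸ × (60.8)⁴ / 26.8 = 0.116.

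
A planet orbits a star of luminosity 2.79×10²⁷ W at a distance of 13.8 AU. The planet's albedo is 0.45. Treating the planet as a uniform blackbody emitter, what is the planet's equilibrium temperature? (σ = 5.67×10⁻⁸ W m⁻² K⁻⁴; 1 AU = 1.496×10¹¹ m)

T_eq ≈ 106 K

d = 13.8 AU = 2.06×10¹² m.
Flux: S = L/(4πd²) = 2.79×10²⁷/(4π×(2.06×10¹²)²) = 52.1 W m⁻².
Energy balance: absorbed = emitted ⇒ πR²·S(1−A) = 4πR²·σT_eq⁴, so T_eq⁴ = S(1−A)/(4σ).
T_eq = [52.1 × 0.55 / (4 × 5.67×10⁻⁸)]^(1/4) = (1.26×10⁸)^(1/4) = 106 K.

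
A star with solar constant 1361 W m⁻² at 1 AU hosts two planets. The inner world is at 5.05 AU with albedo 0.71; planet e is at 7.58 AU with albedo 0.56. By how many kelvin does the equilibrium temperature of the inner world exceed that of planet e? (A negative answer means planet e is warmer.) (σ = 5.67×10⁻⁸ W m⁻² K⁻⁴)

T_eq = [S₀(1−A)/(4σd²)]^(1/4), so T ∝ (1−A)^(1/4) / √d.
T₁ = [1361×0.29/(4×5.67×10⁻⁸×5.05²)]^(1/4) = 90.89 K.
T₂ = [1361×0.44/(4×5.67×10⁻⁸×7.58²)]^(1/4) = 82.33 K.

ΔT ≈ 8.6 K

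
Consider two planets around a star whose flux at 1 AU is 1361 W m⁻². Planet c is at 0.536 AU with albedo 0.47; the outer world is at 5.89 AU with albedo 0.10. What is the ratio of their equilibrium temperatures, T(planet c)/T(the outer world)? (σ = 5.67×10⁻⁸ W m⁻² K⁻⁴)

T_eq = [S₀(1−A)/(4σd²)]^(1/4), so T ∝ (1−A)^(1/4) / √d.
T₁ = [1361×0.53/(4×5.67×10⁻⁸×0.536²)]^(1/4) = 324.37 K.
T₂ = [1361×0.90/(4×5.67×10⁻⁸×5.89²)]^(1/4) = 111.70 K.

T₁/T₂ ≈ 2.904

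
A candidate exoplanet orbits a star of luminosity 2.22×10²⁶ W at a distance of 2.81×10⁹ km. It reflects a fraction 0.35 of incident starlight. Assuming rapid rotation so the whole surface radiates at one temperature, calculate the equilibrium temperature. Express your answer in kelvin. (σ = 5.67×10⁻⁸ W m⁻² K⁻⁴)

T_eq ≈ 50.3 K

d = 2.81×10⁹ km = 2.81×10¹² m.
Flux: S = L/(4πd²) = 2.22×10²⁶/(4π×(2.81×10¹²)²) = 2.24 W m⁻².
Energy balance: absorbed = emitted ⇒ πR²·S(1−A) = 4πR²·σT_eq⁴, so T_eq⁴ = S(1−A)/(4σ).
T_eq = [2.24 × 0.65 / (4 × 5.67×10⁻⁸)]^(1/4) = (6.41×10⁶)^(1/4) = 50.3 K.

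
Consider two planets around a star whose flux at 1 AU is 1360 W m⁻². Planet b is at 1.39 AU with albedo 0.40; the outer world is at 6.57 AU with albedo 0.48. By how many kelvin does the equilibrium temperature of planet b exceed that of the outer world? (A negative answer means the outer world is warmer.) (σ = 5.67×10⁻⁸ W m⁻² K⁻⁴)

ΔT ≈ 115.5 K

T_eq = [S₀(1−A)/(4σd²)]^(1/4), so T ∝ (1−A)^(1/4) / √d.
T₁ = [1360×0.60/(4×5.67×10⁻⁸×1.39²)]^(1/4) = 207.73 K.
T₂ = [1360×0.52/(4×5.67×10⁻⁸×6.57²)]^(1/4) = 92.19 K.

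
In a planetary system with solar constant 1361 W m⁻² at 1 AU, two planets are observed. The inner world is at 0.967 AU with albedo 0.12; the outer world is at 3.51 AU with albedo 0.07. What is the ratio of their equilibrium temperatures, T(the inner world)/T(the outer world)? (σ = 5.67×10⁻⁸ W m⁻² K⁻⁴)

T₁/T₂ ≈ 1.879

T_eq = [S₀(1−A)/(4σd²)]^(1/4), so T ∝ (1−A)^(1/4) / √d.
T₁ = [1361×0.88/(4×5.67×10⁻⁸×0.967²)]^(1/4) = 274.13 K.
T₂ = [1361×0.93/(4×5.67×10⁻⁸×3.51²)]^(1/4) = 145.89 K.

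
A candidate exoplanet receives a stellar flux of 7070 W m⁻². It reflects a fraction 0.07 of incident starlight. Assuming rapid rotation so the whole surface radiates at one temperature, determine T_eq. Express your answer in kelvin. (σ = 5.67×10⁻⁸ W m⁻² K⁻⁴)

T_eq ≈ 413 K

Energy balance: absorbed = emitted ⇒ πR²·S(1−A) = 4πR²·σT_eq⁴, so T_eq⁴ = S(1−A)/(4σ).
T_eq = [7070 × 0.93 / (4 × 5.67×10⁻⁸)]^(1/4) = (2.90×10¹⁰)^(1/4) = 413 K.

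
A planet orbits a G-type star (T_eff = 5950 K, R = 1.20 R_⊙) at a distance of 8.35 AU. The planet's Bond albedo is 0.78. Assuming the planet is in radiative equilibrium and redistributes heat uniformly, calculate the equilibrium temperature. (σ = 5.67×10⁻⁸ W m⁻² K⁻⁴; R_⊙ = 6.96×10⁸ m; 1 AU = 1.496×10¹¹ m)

T_eq ≈ 74.5 K

R_⋆ = 1.20 × 6.96×10⁸ = 8.35×10⁸ m.
d = 8.35 AU = 1.25×10¹² m.
L = 4πR_⋆²σT_⋆⁴ = 4π(8.35×10⁸)² × 5.67×10⁻⁸ × (5950)⁴ = 6.23×10²⁶ W.
S = L/(4πd²) = 31.8 W m⁻².
Energy balance: absorbed = emitted ⇒ πR²·S(1−A) = 4πR²·σT_eq⁴, so T_eq⁴ = S(1−A)/(4σ).
T_eq = [31.8 × 0.22 / (4 × 5.67×10⁻⁸)]^(1/4) = (3.08×10⁷)^(1/4) = 74.5 K.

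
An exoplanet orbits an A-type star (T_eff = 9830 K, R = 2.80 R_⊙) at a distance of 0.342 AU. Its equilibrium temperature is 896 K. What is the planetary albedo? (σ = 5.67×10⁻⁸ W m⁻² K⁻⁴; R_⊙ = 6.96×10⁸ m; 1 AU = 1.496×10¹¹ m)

R_⋆ = 2.80 × 6.96×10⁸ = 1.95×10⁹ m.
d = 0.342 AU = 5.12×10¹⁰ m.
L = 4πR_⋆²σT_⋆⁴ = 4π(1.95×10⁹)² × 5.67×10⁻⁸ × (9830)⁴ = 2.53×10²⁸ W.
S = L/(4πd²) = 7.68×10⁵ W m⁻².
From T_eq⁴ = S(1−A)/(4σ): 1−A = 4σT_eq⁴/S.
1−A = 4 × 5.67×10⁻⁸ × (896)⁴ / 7.68×10⁵ = 0.190.

A ≈ 0.81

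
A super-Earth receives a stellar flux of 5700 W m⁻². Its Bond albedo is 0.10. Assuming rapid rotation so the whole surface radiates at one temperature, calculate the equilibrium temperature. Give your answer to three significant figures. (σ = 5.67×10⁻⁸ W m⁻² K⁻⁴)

Energy balance: absorbed = emitted ⇒ πR²·S(1−A) = 4πR²·σT_eq⁴, so T_eq⁴ = S(1−A)/(4σ).
T_eq = [5700 × 0.90 / (4 × 5.67×10⁻⁸)]^(1/4) = (2.26×10¹⁰)^(1/4) = 388 K.

T_eq ≈ 388 K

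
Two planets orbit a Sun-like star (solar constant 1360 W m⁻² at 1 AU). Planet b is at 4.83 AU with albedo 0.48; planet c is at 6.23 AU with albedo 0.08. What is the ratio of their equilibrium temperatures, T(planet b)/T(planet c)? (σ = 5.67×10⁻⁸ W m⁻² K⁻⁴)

T_eq = [S₀(1−A)/(4σd²)]^(1/4), so T ∝ (1−A)^(1/4) / √d.
T₁ = [1360×0.52/(4×5.67×10⁻⁸×4.83²)]^(1/4) = 107.52 K.
T₂ = [1360×0.92/(4×5.67×10⁻⁸×6.23²)]^(1/4) = 109.19 K.

T₁/T₂ ≈ 0.985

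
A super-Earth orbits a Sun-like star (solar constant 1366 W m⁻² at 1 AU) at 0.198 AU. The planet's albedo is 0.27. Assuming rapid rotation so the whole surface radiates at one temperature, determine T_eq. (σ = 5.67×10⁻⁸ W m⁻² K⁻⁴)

T_eq ≈ 579 K

Flux at 0.198 AU: S = 1366/0.198² = 3.48×10⁴ W m⁻².
Energy balance: absorbed = emitted ⇒ πR²·S(1−A) = 4πR²·σT_eq⁴, so T_eq⁴ = S(1−A)/(4σ).
T_eq = [3.48×10⁴ × 0.73 / (4 × 5.67×10⁻⁸)]^(1/4) = (1.12×10¹¹)^(1/4) = 579 K.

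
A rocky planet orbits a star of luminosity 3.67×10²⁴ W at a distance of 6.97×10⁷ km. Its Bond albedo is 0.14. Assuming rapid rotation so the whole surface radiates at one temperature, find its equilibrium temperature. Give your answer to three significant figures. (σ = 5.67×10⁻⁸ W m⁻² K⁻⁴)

T_eq ≈ 123 K

d = 6.97×10⁷ km = 6.97×10¹⁰ m.
Flux: S = L/(4πd²) = 3.67×10²⁴/(4π×(6.97×10¹⁰)²) = 60.1 W m⁻².
Energy balance: absorbed = emitted ⇒ πR²·S(1−A) = 4πR²·σT_eq⁴, so T_eq⁴ = S(1−A)/(4σ).
T_eq = [60.1 × 0.86 / (4 × 5.67×10⁻⁸)]^(1/4) = (2.28×10⁸)^(1/4) = 123 K.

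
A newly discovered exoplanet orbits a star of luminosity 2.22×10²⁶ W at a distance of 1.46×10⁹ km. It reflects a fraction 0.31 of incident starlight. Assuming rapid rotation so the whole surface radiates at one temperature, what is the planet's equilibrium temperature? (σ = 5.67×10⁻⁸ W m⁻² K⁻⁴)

d = 1.46×10⁹ km = 1.46×10¹² m.
Flux: S = L/(4πd²) = 2.22×10²⁶/(4π×(1.46×10¹²)²) = 8.29 W m⁻².
Energy balance: absorbed = emitted ⇒ πR²·S(1−A) = 4πR²·σT_eq⁴, so T_eq⁴ = S(1−A)/(4σ).
T_eq = [8.29 × 0.69 / (4 × 5.67×10⁻⁸)]^(1/4) = (2.52×10⁷)^(1/4) = 70.9 K.

T_eq ≈ 70.9 K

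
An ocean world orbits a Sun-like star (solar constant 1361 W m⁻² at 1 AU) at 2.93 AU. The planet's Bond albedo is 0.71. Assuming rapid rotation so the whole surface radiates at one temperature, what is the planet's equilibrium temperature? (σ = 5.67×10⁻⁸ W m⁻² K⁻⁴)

Flux at 2.93 AU: S = 1361/2.93² = 159 W m⁻².
Energy balance: absorbed = emitted ⇒ πR²·S(1−A) = 4πR²·σT_eq⁴, so T_eq⁴ = S(1−A)/(4σ).
T_eq = [159 × 0.29 / (4 × 5.67×10⁻⁸)]^(1/4) = (2.03×10⁸)^(1/4) = 119 K.

T_eq ≈ 119 K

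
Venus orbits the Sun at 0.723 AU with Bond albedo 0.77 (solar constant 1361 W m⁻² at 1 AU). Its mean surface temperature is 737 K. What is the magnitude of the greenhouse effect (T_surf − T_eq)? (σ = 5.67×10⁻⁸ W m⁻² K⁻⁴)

S = 1361/0.723² = 2604 W m⁻².
T_eq = [S(1−A)/(4σ)]^(1/4) = [2604×0.23/(4×5.67×10⁻⁸)]^(1/4) = 226.7 K.
ΔT = T_surf − T_eq = 737 − 226.7.

ΔT ≈ 510.3 K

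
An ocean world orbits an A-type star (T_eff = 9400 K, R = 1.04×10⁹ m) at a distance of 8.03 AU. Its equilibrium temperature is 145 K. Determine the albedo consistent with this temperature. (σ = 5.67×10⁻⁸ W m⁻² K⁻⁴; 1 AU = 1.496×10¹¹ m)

d = 8.03 AU = 1.20×10¹² m.
L = 4πR_⋆²σT_⋆⁴ = 4π(1.04×10⁹)² × 5.67×10⁻⁸ × (9400)⁴ = 6.02×10²⁷ W.
S = L/(4πd²) = 332 W m⁻².
From T_eq⁴ = S(1−A)/(4σ): 1−A = 4σT_eq⁴/S.
1−A = 4 × 5.67×10⁻⁸ × (145)⁴ / 332 = 0.302.

A ≈ 0.70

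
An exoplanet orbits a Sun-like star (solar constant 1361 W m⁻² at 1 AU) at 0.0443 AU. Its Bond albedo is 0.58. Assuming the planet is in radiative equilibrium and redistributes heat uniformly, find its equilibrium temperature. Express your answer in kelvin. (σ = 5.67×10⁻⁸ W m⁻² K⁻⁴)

T_eq ≈ 1060 K

Flux at 0.0443 AU: S = 1361/0.0443² = 6.94×10⁵ W m⁻².
Energy balance: absorbed = emitted ⇒ πR²·S(1−A) = 4πR²·σT_eq⁴, so T_eq⁴ = S(1−A)/(4σ).
T_eq = [6.94×10⁵ × 0.42 / (4 × 5.67×10⁻⁸)]^(1/4) = (1.28×10¹²)^(1/4) = 1060 K.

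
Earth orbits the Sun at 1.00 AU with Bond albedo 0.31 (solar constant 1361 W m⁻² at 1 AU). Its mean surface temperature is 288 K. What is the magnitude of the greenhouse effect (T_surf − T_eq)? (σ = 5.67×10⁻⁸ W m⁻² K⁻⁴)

S = 1361/1.00² = 1361 W m⁻².
T_eq = [S(1−A)/(4σ)]^(1/4) = [1361×0.69/(4×5.67×10⁻⁸)]^(1/4) = 253.7 K.
ΔT = T_surf − T_eq = 288 − 253.7.

ΔT ≈ 34.3 K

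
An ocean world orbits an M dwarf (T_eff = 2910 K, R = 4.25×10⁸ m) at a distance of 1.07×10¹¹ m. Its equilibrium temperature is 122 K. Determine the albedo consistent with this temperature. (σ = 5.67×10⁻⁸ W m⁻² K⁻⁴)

L = 4πR_⋆²σT_⋆⁴ = 4π(4.25×10⁸)² × 5.67×10⁻⁸ × (2910)⁴ = 9.23×10²⁴ W.
S = L/(4πd²) = 64.1 W m⁻².
From T_eq⁴ = S(1−A)/(4σ): 1−A = 4σT_eq⁴/S.
1−A = 4 × 5.67×10⁻⁸ × (122)⁴ / 64.1 = 0.783.

A ≈ 0.22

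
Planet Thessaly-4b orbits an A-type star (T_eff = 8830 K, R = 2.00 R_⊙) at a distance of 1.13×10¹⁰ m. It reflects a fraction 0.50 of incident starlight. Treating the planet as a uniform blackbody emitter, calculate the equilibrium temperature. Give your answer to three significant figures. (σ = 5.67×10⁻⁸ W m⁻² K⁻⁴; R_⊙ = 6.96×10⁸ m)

R_⋆ = 2.00 × 6.96×10⁸ = 1.39×10⁹ m.
L = 4πR_⋆²σT_⋆⁴ = 4π(1.39×10⁹)² × 5.67×10⁻⁸ × (8830)⁴ = 8.39×10²⁷ W.
S = L/(4πd²) = 5.23×10⁶ W m⁻².
Energy balance: absorbed = emitted ⇒ πR²·S(1−A) = 4πR²·σT_eq⁴, so T_eq⁴ = S(1−A)/(4σ).
T_eq = [5.23×10⁶ × 0.50 / (4 × 5.67×10⁻⁸)]^(1/4) = (1.15×10¹³)^(1/4) = 1840 K.

T_eq ≈ 1840 K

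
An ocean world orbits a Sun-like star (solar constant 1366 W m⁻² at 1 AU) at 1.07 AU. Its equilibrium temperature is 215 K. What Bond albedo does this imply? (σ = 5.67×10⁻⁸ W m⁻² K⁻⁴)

A ≈ 0.59

Flux at 1.07 AU: S = 1366/1.07² = 1190 W m⁻².
From T_eq⁴ = S(1−A)/(4σ): 1−A = 4σT_eq⁴/S.
1−A = 4 × 5.67×10⁻⁸ × (215)⁴ / 1190 = 0.406.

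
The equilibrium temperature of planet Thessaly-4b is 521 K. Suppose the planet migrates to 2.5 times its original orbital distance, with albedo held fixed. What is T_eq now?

T_eq ≈ 330 K

T_eq ∝ L^(1/4) · d^(−1/2).
T′ = 521 / 2.5^(1/2) = 330 K.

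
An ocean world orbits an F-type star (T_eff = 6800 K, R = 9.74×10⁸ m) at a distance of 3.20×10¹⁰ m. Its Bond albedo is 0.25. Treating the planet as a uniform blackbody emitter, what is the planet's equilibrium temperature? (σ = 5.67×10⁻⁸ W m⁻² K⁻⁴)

T_eq ≈ 781 K

L = 4πR_⋆²σT_⋆⁴ = 4π(9.74×10⁸)² × 5.67×10⁻⁸ × (6800)⁴ = 1.45×10²⁷ W.
S = L/(4πd²) = 1.12×10⁵ W m⁻².
Energy balance: absorbed = emitted ⇒ πR²·S(1−A) = 4πR²·σT_eq⁴, so T_eq⁴ = S(1−A)/(4σ).
T_eq = [1.12×10⁵ × 0.75 / (4 × 5.67×10⁻⁸)]^(1/4) = (3.71×10¹¹)^(1/4) = 781 K.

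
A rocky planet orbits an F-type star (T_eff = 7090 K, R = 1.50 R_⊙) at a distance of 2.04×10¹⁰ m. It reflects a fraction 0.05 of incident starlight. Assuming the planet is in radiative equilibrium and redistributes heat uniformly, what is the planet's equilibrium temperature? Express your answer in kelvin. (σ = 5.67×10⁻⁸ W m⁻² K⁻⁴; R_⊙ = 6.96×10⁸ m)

R_⋆ = 1.50 × 6.96×10⁸ = 1.04×10⁹ m.
L = 4πR_⋆²σT_⋆⁴ = 4π(1.04×10⁹)² × 5.67×10⁻⁸ × (7090)⁴ = 1.96×10²⁷ W.
S = L/(4πd²) = 3.75×10⁵ W m⁻².
Energy balance: absorbed = emitted ⇒ πR²·S(1−A) = 4πR²·σT_eq⁴, so T_eq⁴ = S(1−A)/(4σ).
T_eq = [3.75×10⁵ × 0.95 / (4 × 5.67×10⁻⁸)]^(1/4) = (1.57×10¹²)^(1/4) = 1120 K.

T_eq ≈ 1120 K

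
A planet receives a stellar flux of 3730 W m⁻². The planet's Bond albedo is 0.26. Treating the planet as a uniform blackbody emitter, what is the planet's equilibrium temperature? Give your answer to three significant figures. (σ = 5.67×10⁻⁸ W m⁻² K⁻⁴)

Energy balance: absorbed = emitted ⇒ πR²·S(1−A) = 4πR²·σT_eq⁴, so T_eq⁴ = S(1−A)/(4σ).
T_eq = [3730 × 0.74 / (4 × 5.67×10⁻⁸)]^(1/4) = (1.22×10¹⁰)^(1/4) = 332 K.

T_eq ≈ 332 K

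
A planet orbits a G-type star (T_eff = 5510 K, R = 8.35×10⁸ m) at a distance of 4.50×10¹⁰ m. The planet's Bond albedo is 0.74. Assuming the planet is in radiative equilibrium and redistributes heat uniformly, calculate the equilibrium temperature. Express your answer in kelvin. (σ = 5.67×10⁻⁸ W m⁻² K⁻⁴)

L = 4πR_⋆²σT_⋆⁴ = 4π(8.35×10⁸)² × 5.67×10⁻⁸ × (5510)⁴ = 4.58×10²⁶ W.
S = L/(4πd²) = 1.80×10⁴ W m⁻².
Energy balance: absorbed = emitted ⇒ πR²·S(1−A) = 4πR²·σT_eq⁴, so T_eq⁴ = S(1−A)/(4σ).
T_eq = [1.80×10⁴ × 0.26 / (4 × 5.67×10⁻⁸)]^(1/4) = (2.06×10¹⁰)^(1/4) = 379 K.

T_eq ≈ 379 K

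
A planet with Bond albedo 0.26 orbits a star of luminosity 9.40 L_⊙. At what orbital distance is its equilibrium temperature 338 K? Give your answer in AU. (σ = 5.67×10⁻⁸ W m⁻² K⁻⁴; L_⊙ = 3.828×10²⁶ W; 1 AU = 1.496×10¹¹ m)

d ≈ 1.79 AU

L = 9.40 × 3.828×10²⁶ = 3.60×10²⁷ W.
From T_eq⁴ = L(1−A)/(16πσd²): d = √[L(1−A)/(16πσT_eq⁴)].
d = √[3.60×10²⁷ × 0.74 / (16π × 5.67×10⁻⁸ × (338)⁴)] = 2.68×10¹¹ m = 1.79 AU.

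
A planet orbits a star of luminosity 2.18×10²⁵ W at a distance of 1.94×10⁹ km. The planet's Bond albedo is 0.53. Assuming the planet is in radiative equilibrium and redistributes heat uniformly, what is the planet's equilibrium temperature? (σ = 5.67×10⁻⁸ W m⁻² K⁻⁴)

d = 1.94×10⁹ km = 1.94×10¹² m.
Flux: S = L/(4πd²) = 2.18×10²⁵/(4π×(1.94×10¹²)²) = 0.461 W m⁻².
Energy balance: absorbed = emitted ⇒ πR²·S(1−A) = 4πR²·σT_eq⁴, so T_eq⁴ = S(1−A)/(4σ).
T_eq = [0.461 × 0.47 / (4 × 5.67×10⁻⁸)]^(1/4) = (9.55×10⁵)^(1/4) = 31.3 K.

T_eq ≈ 31.3 K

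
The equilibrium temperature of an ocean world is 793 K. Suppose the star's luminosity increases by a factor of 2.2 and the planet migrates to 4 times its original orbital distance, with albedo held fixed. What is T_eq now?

T_eq ∝ L^(1/4) · d^(−1/2).
T′ = 793 × 2.2^(1/4) / 4^(1/2) = 483 K.

T_eq ≈ 483 K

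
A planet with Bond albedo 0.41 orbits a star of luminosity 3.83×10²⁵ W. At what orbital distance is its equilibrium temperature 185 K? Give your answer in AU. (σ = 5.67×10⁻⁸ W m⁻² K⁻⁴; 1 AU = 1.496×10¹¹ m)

d ≈ 0.550 AU

From T_eq⁴ = L(1−A)/(16πσd²): d = √[L(1−A)/(16πσT_eq⁴)].
d = √[3.83×10²⁵ × 0.59 / (16π × 5.67×10⁻⁸ × (185)⁴)] = 8.23×10¹⁰ m = 0.550 AU.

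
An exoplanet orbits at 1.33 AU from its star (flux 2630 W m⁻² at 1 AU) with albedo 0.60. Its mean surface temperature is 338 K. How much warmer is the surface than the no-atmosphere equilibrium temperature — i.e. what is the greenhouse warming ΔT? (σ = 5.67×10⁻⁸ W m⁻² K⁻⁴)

ΔT ≈ 111.7 K

S = 2630/1.33² = 1487 W m⁻².
T_eq = [S(1−A)/(4σ)]^(1/4) = [1487×0.40/(4×5.67×10⁻⁸)]^(1/4) = 226.3 K.
ΔT = T_surf − T_eq = 338 − 226.3.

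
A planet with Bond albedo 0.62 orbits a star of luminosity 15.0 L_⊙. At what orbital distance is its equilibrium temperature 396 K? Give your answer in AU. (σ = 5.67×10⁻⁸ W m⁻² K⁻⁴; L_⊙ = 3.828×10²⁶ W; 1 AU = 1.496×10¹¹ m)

d ≈ 1.18 AU

L = 15.0 × 3.828×10²⁶ = 5.74×10²⁷ W.
From T_eq⁴ = L(1−A)/(16πσd²): d = √[L(1−A)/(16πσT_eq⁴)].
d = √[5.74×10²⁷ × 0.38 / (16π × 5.67×10⁻⁸ × (396)⁴)] = 1.76×10¹¹ m = 1.18 AU.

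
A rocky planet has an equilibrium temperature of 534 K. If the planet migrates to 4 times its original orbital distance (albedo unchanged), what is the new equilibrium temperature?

T_eq ∝ L^(1/4) · d^(−1/2).
T′ = 534 / 4^(1/2) = 267 K.

T_eq ≈ 267 K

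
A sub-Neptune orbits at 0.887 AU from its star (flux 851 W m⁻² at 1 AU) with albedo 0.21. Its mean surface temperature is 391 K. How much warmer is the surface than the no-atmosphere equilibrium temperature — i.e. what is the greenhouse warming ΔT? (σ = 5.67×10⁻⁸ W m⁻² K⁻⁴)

ΔT ≈ 143.2 K

S = 851/0.887² = 1082 W m⁻².
T_eq = [S(1−A)/(4σ)]^(1/4) = [1082×0.79/(4×5.67×10⁻⁸)]^(1/4) = 247.8 K.
ΔT = T_surf − T_eq = 391 − 247.8.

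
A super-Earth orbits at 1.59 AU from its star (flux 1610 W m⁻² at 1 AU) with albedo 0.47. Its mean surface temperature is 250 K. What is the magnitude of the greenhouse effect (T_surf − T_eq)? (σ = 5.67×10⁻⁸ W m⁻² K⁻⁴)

ΔT ≈ 53.6 K

S = 1610/1.59² = 636.8 W m⁻².
T_eq = [S(1−A)/(4σ)]^(1/4) = [636.8×0.53/(4×5.67×10⁻⁸)]^(1/4) = 196.4 K.
ΔT = T_surf − T_eq = 250 − 196.4.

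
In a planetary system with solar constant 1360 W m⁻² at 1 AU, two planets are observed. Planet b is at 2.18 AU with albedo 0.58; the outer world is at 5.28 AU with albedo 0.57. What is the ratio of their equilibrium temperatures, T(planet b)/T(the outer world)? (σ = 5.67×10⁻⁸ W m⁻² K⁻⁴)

T₁/T₂ ≈ 1.547

T_eq = [S₀(1−A)/(4σd²)]^(1/4), so T ∝ (1−A)^(1/4) / √d.
T₁ = [1360×0.42/(4×5.67×10⁻⁸×2.18²)]^(1/4) = 151.73 K.
T₂ = [1360×0.43/(4×5.67×10⁻⁸×5.28²)]^(1/4) = 98.07 K.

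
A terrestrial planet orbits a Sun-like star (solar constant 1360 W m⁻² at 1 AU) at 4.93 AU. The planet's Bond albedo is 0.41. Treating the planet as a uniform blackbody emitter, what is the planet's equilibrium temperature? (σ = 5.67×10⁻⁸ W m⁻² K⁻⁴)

T_eq ≈ 110 K

Flux at 4.93 AU: S = 1360/4.93² = 56.0 W m⁻².
Energy balance: absorbed = emitted ⇒ πR²·S(1−A) = 4πR²·σT_eq⁴, so T_eq⁴ = S(1−A)/(4σ).
T_eq = [56.0 × 0.59 / (4 × 5.67×10⁻⁸)]^(1/4) = (1.46×10⁸)^(1/4) = 110 K.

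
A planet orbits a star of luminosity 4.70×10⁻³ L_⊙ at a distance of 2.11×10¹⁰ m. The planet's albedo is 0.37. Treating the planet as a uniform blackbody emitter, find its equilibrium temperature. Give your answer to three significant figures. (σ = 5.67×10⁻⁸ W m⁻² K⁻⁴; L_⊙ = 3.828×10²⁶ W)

L = 4.70×10⁻³ × 3.828×10²⁶ = 1.80×10²⁴ W.
Flux: S = L/(4πd²) = 1.80×10²⁴/(4π×(2.11×10¹⁰)²) = 322 W m⁻².
Energy balance: absorbed = emitted ⇒ πR²·S(1−A) = 4πR²·σT_eq⁴, so T_eq⁴ = S(1−A)/(4σ).
T_eq = [322 × 0.63 / (4 × 5.67×10⁻⁸)]^(1/4) = (8.93×10⁸)^(1/4) = 173 K.

T_eq ≈ 173 K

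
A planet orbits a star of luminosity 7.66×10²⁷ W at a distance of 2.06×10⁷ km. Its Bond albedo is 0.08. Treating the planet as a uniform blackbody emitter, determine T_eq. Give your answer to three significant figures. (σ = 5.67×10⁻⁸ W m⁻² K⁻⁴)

T_eq ≈ 1550 K

d = 2.06×10⁷ km = 2.06×10¹⁰ m.
Flux: S = L/(4πd²) = 7.66×10²⁷/(4π×(2.06×10¹⁰)²) = 1.44×10⁶ W m⁻².
Energy balance: absorbed = emitted ⇒ πR²·S(1−A) = 4πR²·σT_eq⁴, so T_eq⁴ = S(1−A)/(4σ).
T_eq = [1.44×10⁶ × 0.92 / (4 × 5.67×10⁻⁸)]^(1/4) = (5.83×10¹²)^(1/4) = 1550 K.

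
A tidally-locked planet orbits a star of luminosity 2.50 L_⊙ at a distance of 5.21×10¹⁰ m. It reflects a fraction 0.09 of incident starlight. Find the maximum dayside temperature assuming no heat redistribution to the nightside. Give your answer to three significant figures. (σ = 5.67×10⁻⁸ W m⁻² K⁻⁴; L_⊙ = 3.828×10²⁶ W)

T_ss ≈ 819 K

L = 2.50 × 3.828×10²⁶ = 9.57×10²⁶ W.
Flux: S = L/(4πd²) = 9.57×10²⁶/(4π×(5.21×10¹⁰)²) = 2.81×10⁴ W m⁻².
With no redistribution each surface element balances locally: S(1−A) = σT⁴.
T = [2.81×10⁴ × 0.91 / 5.67×10⁻⁸]^(1/4) = (4.50×10¹¹)^(1/4) = 819 K.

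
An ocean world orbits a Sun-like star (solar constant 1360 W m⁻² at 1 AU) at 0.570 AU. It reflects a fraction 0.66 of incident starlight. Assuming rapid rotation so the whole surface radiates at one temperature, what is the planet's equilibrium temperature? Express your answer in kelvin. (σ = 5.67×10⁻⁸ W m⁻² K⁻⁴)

T_eq ≈ 281 K

Flux at 0.570 AU: S = 1360/0.570² = 4190 W m⁻².
Energy balance: absorbed = emitted ⇒ πR²·S(1−A) = 4πR²·σT_eq⁴, so T_eq⁴ = S(1−A)/(4σ).
T_eq = [4190 × 0.34 / (4 × 5.67×10⁻⁸)]^(1/4) = (6.28×10⁹)^(1/4) = 281 K.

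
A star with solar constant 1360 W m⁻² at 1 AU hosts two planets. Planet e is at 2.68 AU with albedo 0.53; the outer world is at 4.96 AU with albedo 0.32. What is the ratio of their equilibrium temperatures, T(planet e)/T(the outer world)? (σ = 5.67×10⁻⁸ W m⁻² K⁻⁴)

T₁/T₂ ≈ 1.240

T_eq = [S₀(1−A)/(4σd²)]^(1/4), so T ∝ (1−A)^(1/4) / √d.
T₁ = [1360×0.47/(4×5.67×10⁻⁸×2.68²)]^(1/4) = 140.74 K.
T₂ = [1360×0.68/(4×5.67×10⁻⁸×4.96²)]^(1/4) = 113.46 K.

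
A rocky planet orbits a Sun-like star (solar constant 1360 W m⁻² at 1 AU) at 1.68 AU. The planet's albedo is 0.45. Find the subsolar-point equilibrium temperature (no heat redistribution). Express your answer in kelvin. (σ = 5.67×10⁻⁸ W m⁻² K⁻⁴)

T_ss ≈ 261 K

Flux at 1.68 AU: S = 1360/1.68² = 482 W m⁻².
At the subsolar point the surface absorbs S(1−A) and emits σT⁴ per unit area — no factor of 4, since only the local patch is in balance.
T = [482 × 0.55 / 5.67×10⁻⁸]^(1/4) = (4.67×10⁹)^(1/4) = 261 K.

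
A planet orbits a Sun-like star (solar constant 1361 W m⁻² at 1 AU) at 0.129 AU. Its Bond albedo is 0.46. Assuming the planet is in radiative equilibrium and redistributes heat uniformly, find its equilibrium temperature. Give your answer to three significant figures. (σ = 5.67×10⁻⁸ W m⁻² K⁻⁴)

Flux at 0.129 AU: S = 1361/0.129² = 8.18×10⁴ W m⁻².
Energy balance: absorbed = emitted ⇒ πR²·S(1−A) = 4πR²·σT_eq⁴, so T_eq⁴ = S(1−A)/(4σ).
T_eq = [8.18×10⁴ × 0.54 / (4 × 5.67×10⁻⁸)]^(1/4) = (1.95×10¹¹)^(1/4) = 664 K.

T_eq ≈ 664 K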